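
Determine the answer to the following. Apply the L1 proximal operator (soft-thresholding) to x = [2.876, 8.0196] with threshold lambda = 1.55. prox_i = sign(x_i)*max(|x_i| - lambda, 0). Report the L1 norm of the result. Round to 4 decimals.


Soft-thresholding with lambda = 1.55:
prox(2.876) = sign(2.876)*max(|2.876| - 1.55, 0) = 1.326
prox(8.0196) = sign(8.0196)*max(|8.0196| - 1.55, 0) = 6.4696
prox(x) = [1.326, 6.4696]
||prox(x)||_1 = 1.326 + 6.4696 = 7.7956


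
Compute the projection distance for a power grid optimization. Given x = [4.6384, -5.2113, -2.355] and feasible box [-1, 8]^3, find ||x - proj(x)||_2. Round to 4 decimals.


Project each component onto [-1, 8].
clip(4.6384) = 4.6384, clip(-5.2113) = -1.0, clip(-2.355) = -1.0
Projection = [4.6384, -1.0, -1.0]
Squared diffs: [0.0, 17.735, 1.836]
Distance = sqrt(19.571) = 4.4239


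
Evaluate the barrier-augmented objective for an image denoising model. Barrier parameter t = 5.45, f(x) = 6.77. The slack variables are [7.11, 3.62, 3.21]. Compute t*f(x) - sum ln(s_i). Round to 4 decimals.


Step 1: Compute log-barrier.
ln values: [1.9615, 1.2865, 1.1663]
phi = -(1.9615 + 1.2865 + 1.1663) = -4.4142
Step 2: Compute augmented objective.
t*f(x) = 5.45*6.77 = 36.8965
Total = 36.8965 - 4.4142 = 32.4823


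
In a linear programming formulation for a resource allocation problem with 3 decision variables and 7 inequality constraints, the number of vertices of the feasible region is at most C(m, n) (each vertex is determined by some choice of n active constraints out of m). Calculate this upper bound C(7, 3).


Each vertex corresponds to some choice of n active constraints out of m, so the number of vertices is at most C(m, n) = m! / (n!(m-n)!).
m = 7, n = 3
Numerator: 7 * 6 * 5
Denominator: 3! = 6
C(7, 3) = 35


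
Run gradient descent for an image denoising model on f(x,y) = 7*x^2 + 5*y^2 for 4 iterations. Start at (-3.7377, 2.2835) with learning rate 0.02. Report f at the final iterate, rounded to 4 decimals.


Gradient descent on f(x,y) = 7*x^2 + 5*y^2.
Starting point: (-3.7377, 2.2835), alpha = 0.02
Step 1: grad_x = 2*7*-3.7377 = -52.3278, grad_y = 2*5*2.2835 = 22.835
  x_1 = -3.7377 - 0.02*-52.3278 = -2.6911
  y_1 = 2.2835 - 0.02*22.835 = 1.8268
Step 2: grad_x = 2*7*-2.6911 = -37.676, grad_y = 2*5*1.8268 = 18.268
  x_2 = -2.6911 - 0.02*-37.676 = -1.9376
  y_2 = 1.8268 - 0.02*18.268 = 1.4614
Step 3: grad_x = 2*7*-1.9376 = -27.1267, grad_y = 2*5*1.4614 = 14.6144
  x_3 = -1.9376 - 0.02*-27.1267 = -1.3951
  y_3 = 1.4614 - 0.02*14.6144 = 1.1692
Step 4: grad_x = 2*7*-1.3951 = -19.5312, grad_y = 2*5*1.1692 = 11.6915
  x_4 = -1.3951 - 0.02*-19.5312 = -1.0045
  y_4 = 1.1692 - 0.02*11.6915 = 0.9353
f(-1.0045, 0.9353) = 7*(-1.0045)^2 + 5*0.9353^2 = 11.4368


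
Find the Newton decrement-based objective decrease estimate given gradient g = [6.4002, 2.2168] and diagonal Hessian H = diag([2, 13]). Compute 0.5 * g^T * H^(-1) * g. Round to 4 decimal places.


Step 1: H is diagonal, so H^(-1) * g = [3.2001, 0.1705].
Step 2: g^T H^(-1) g = sum_i g_i^2 / H_ii
  = (6.4002)^2/2 + (2.2168)^2/13
  = 20.4813 + 0.378 = 20.8593
Step 3: Objective decrease = 0.5 * g^T H^(-1) g = 10.4296


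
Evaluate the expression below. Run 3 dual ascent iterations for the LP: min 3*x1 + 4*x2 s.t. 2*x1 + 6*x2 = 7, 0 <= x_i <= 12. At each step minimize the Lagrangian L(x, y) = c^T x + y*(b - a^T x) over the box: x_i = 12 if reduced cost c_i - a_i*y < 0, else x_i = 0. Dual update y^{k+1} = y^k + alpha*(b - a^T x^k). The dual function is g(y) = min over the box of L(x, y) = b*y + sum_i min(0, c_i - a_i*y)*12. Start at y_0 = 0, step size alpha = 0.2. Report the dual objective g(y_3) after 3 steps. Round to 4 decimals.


Dual ascent for LP: min 3*x1 + 4*x2, 2*x1 + 6*x2 = 7, 0 <= x_i <= 12
Step 1: y^k = 0.0, reduced costs: (3.0, 4.0)
  x^k = (0.0, 0.0), subgradient = b - a^T x = 7.0
  y^{k+1} = 0.0 + 0.2*7.0 = 1.4
Step 2: y^k = 1.4, reduced costs: (0.2, -4.4)
  x^k = (0.0, 12.0), subgradient = b - a^T x = -65.0
  y^{k+1} = 1.4 + 0.2*-65.0 = -11.6
Step 3: y^k = -11.6, reduced costs: (26.2, 73.6)
  x^k = (0.0, 0.0), subgradient = b - a^T x = 7.0
  y^{k+1} = -11.6 + 0.2*7.0 = -10.2
Dual objective at y_3 = -10.2: reduced costs (23.4, 65.2), box minimizer x = (0.0, 0.0)
g(y_3) = b*y + (c1 - a1*y)*x1 + (c2 - a2*y)*x2 = 7*(-10.2) + 23.4*0.0 + 65.2*0.0 = -71.4 + 0.0 + 0.0 = -71.4


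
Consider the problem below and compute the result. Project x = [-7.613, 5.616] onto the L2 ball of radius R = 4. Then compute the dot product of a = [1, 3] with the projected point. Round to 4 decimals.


Step 1: Compute ||x|| (intermediates to 6 decimals).
||x|| = sqrt((-7.613)^2 + 5.616^2) = 9.460297
Step 2: Project.
Since ||x|| > R, scale = R/||x|| = 4/9.460297 = 0.42282, proj(x) = scale * x
proj(x) = [-3.218929, 2.374557]
Step 3: Dot product.
a^T * proj(x) = 1*(-3.218929) + 3*2.374557 = 3.9047


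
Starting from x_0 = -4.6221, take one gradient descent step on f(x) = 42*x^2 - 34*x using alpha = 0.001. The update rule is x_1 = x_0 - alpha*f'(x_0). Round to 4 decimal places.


We compute the gradient at x_0 and apply the update.
f'(x) = 84*x - 34
f'(-4.6221) = 84*-4.6221 - 34 = -422.2564
x_1 = -4.6221 - 0.001*-422.2564 = -4.1998


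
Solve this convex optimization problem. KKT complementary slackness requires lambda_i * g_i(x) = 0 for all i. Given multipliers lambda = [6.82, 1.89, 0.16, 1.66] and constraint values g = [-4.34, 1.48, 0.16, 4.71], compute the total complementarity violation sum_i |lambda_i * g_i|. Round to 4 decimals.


KKT complementary slackness check:
lambda_1 * g_1 = 6.82 * -4.34 = -29.5988
lambda_2 * g_2 = 1.89 * 1.48 = 2.7972
lambda_3 * g_3 = 0.16 * 0.16 = 0.0256
lambda_4 * g_4 = 1.66 * 4.71 = 7.8186
Total violation = 29.5988 + 2.7972 + 0.0256 + 7.8186 = 40.2402


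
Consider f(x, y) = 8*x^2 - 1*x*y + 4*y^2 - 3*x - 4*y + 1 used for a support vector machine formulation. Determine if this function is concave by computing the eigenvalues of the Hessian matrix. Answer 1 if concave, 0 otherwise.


The Hessian of f(x,y) = 8*x^2 - 1*x*y + 4*y^2 - 3*x - 4*y + 1 is:
H = [[16, -1], [-1, 8]]
Trace = 16 + 8 = 24
Determinant = 16*8 - (-1)^2 = 127
Discriminant = (24)^2 - 4*127 = 68.0
Eigenvalues: lambda_1 = 7.8769, lambda_2 = 16.1231
The function is not concave.

0


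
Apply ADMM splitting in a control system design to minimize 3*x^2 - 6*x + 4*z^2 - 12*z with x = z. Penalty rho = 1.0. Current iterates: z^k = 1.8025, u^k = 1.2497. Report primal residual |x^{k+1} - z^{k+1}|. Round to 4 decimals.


ADMM iteration with rho = 1.0, z^k = 1.8025, u^k = 1.2497
Step 1: x-update.
Minimize 3*x^2 - 6*x + (1.0/2)*(x - 1.8025 + 1.2497)^2
FOC: (2*3 + 1.0)*x = 6 + 1.0*(1.8025 - 1.2497)
x^{k+1} = 0.9361
Step 2: z-update.
Minimize 4*z^2 - 12*z + (1.0/2)*(0.9361 - z + 1.2497)^2
FOC: (2*4 + 1.0)*z = 12 + 1.0*(0.9361 + 1.2497)
z^{k+1} = 1.5762
Step 3: u-update.
u^{k+1} = 1.2497 + 0.9361 - 1.5762 = 0.6096
Step 4: Primal residual = |0.9361 - 1.5762| = 0.6401


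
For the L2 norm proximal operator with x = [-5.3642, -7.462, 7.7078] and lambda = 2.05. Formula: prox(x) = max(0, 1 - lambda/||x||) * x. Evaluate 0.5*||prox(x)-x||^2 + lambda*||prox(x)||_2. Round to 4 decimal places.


Step 1: Compute ||x||.
||x|| = 11.9944
Step 2: Compute scaling factor.
scale = max(0, 1 - 2.05/11.9944) = 0.8291
Step 3: prox(x) = [-4.4474, -6.1866, 6.3904]
||prox(x)|| = 9.9444
Step 4: Proximal objective.
0.5*||prox-x||^2 = 2.1013
lambda*||prox|| = 20.386
Total = 22.4873


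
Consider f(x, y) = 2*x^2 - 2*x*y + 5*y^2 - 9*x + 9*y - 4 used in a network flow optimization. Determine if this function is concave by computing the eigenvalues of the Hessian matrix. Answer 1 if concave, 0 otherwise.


The Hessian of f(x,y) = 2*x^2 - 2*x*y + 5*y^2 - 9*x + 9*y - 4 is:
H = [[4, -2], [-2, 10]]
Trace = 4 + 10 = 14
Determinant = 4*10 - (-2)^2 = 36
Discriminant = (14)^2 - 4*36 = 52.0
Eigenvalues: lambda_1 = 3.3944, lambda_2 = 10.6056
The function is not concave.

0


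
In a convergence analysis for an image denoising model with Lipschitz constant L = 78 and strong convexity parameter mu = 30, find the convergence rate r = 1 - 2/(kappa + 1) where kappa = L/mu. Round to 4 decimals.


Step 1: Compute the condition number.
kappa = L/mu = 78/30 = 2.6
Step 2: Compute the convergence rate.
r = 1 - 2/(kappa + 1) = 1 - 2*mu/(L + mu) = (L - mu)/(L + mu) = 48/108 = 0.4444


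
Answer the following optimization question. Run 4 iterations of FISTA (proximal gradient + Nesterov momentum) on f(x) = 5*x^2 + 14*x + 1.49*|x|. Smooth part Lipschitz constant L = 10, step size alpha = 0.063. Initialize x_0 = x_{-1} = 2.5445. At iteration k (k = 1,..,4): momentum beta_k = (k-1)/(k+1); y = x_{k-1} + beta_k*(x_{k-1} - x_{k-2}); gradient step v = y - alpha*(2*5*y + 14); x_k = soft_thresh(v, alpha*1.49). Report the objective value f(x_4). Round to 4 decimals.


FISTA on f(x) = 5*x^2 + 14*x + 1.49*|x|
L = 10, alpha = 0.063
Iteration 1: beta = 0.0, y = 2.5445 + 0.0*(2.5445 - 2.5445) = 2.5445
  grad(y) = 39.445, v = y - alpha*grad = 0.0595
  prox(v) = soft_thresh(0.0595, 0.0939) = 0.0
Iteration 2: beta = 0.3333, y = 0.0 + 0.3333*(0.0 - 2.5445) = -0.8482
  grad(y) = 5.5183, v = y - alpha*grad = -1.1958
  prox(v) = soft_thresh(-1.1958, 0.0939) = -1.102
Iteration 3: beta = 0.5, y = -1.102 + 0.5*(-1.102 - 0.0) = -1.6529
  grad(y) = -2.5293, v = y - alpha*grad = -1.4936
  prox(v) = soft_thresh(-1.4936, 0.0939) = -1.3997
Iteration 4: beta = 0.6, y = -1.3997 + 0.6*(-1.3997 + 1.102) = -1.5784
  grad(y) = -1.7837, v = y - alpha*grad = -1.466
  prox(v) = soft_thresh(-1.466, 0.0939) = -1.3721
f(x_4) = 5*(-1.3721)^2 + 14*(-1.3721) + 1.49*|-1.3721| = -7.7516


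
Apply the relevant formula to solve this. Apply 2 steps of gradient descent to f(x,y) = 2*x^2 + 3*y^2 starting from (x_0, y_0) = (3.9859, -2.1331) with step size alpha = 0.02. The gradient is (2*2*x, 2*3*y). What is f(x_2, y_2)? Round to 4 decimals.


Gradient descent on f(x,y) = 2*x^2 + 3*y^2.
Starting point: (3.9859, -2.1331), alpha = 0.02
Step 1: grad_x = 2*2*3.9859 = 15.9436, grad_y = 2*3*-2.1331 = -12.7986
  x_1 = 3.9859 - 0.02*15.9436 = 3.667
  y_1 = -2.1331 - 0.02*-12.7986 = -1.8771
Step 2: grad_x = 2*2*3.667 = 14.6681, grad_y = 2*3*-1.8771 = -11.2628
  x_2 = 3.667 - 0.02*14.6681 = 3.3737
  y_2 = -1.8771 - 0.02*-11.2628 = -1.6519
f(3.3737, -1.6519) = 2*3.3737^2 + 3*(-1.6519)^2 = 30.9493


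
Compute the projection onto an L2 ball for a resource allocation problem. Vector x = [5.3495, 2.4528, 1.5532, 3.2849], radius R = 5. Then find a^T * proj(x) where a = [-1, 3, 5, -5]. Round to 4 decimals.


Step 1: Compute ||x|| (intermediates to 6 decimals).
||x|| = sqrt(5.3495^2 + 2.4528^2 + 1.5532^2 + 3.2849^2) = 6.916385
Step 2: Project.
Since ||x|| > R, scale = R/||x|| = 5/6.916385 = 0.722921, proj(x) = scale * x
proj(x) = [3.867266, 1.773181, 1.122841, 2.374723]
Step 3: Dot product.
a^T * proj(x) = -1*3.867266 + 3*1.773181 + 5*1.122841 - 5*2.374723 = -4.8071


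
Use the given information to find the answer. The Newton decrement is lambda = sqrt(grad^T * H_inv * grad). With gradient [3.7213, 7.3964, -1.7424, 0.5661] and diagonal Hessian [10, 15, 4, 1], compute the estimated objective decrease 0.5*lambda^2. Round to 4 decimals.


Step 1: H is diagonal, so H^(-1) * g = [0.3721, 0.4931, -0.4356, 0.5661].
Step 2: g^T H^(-1) g = sum_i g_i^2 / H_ii
  = (3.7213)^2/10 + (7.3964)^2/15 + (-1.7424)^2/4 + (0.5661)^2/1
  = 1.3848 + 3.6471 + 0.759 + 0.3205 = 6.1114
Step 3: Objective decrease = 0.5 * g^T H^(-1) g = 3.0557


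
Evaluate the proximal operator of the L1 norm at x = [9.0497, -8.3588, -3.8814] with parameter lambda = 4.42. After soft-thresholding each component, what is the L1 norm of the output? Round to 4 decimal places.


Soft-thresholding with lambda = 4.42:
prox(9.0497) = sign(9.0497)*max(|9.0497| - 4.42, 0) = 4.6297
prox(-8.3588) = sign(-8.3588)*max(|-8.3588| - 4.42, 0) = -3.9388
prox(-3.8814) = sign(-3.8814)*max(|-3.8814| - 4.42, 0) = 0.0
prox(x) = [4.6297, -3.9388, 0.0]
||prox(x)||_1 = 4.6297 + 3.9388 + 0.0 = 8.5685


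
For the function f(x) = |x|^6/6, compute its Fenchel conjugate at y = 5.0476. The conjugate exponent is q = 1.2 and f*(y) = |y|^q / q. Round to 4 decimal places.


The conjugate exponent q satisfies 1/p + 1/q = 1.
p = 6, so q = 6/(6 - 1) = 1.2
|y|^q = 5.0476^1.2 = 6.9775
f*(5.0476) = 6.9775 / 1.2 = 5.8146


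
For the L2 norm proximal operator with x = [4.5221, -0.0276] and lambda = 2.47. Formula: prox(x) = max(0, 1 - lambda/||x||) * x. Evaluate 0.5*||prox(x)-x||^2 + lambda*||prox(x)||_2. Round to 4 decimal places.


Step 1: Compute ||x||.
||x|| = 4.5222
Step 2: Compute scaling factor.
scale = max(0, 1 - 2.47/4.5222) = 0.4538
Step 3: prox(x) = [2.0521, -0.0125]
||prox(x)|| = 2.0522
Step 4: Proximal objective.
0.5*||prox-x||^2 = 3.0505
lambda*||prox|| = 5.0689
Total = 8.1193


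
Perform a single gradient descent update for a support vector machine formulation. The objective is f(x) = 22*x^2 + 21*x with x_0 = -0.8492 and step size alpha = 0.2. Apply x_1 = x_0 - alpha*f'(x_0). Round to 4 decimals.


We compute the gradient at x_0 and apply the update.
f'(x) = 44*x + 21
f'(-0.8492) = 44*-0.8492 + 21 = -16.3648
x_1 = -0.8492 - 0.2*-16.3648 = 2.4238


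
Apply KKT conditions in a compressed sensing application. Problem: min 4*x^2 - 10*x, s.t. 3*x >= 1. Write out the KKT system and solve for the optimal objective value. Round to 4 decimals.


Step 1: Try lambda = 0 (constraint inactive).
Stationarity: 2*4*x - 10 = 0
x* = 10/(2*4) = 1.25
Check constraint: 3*1.25 = 3.75 >= 1 -- satisfied.
Step 2: Compute optimal value.
f(x*) = 4*1.25^2 - 10*1.25 = -6.25


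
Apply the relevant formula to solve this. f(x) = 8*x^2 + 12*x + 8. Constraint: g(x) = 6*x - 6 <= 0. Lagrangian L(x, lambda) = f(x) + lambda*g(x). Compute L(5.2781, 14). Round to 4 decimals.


Step 1: Evaluate f(x).
f(5.2781) = 8*5.2781^2 + 12*5.2781 + 8 = 294.2039
Step 2: Evaluate g(x).
g(5.2781) = 6*5.2781 - 6 = 25.6686
Step 3: Compute Lagrangian.
L = 294.2039 + 14*25.6686 = 653.5643


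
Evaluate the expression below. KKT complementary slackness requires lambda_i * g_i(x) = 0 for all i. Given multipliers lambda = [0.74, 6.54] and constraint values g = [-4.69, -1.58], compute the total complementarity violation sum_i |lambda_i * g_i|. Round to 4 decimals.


KKT complementary slackness check:
lambda_1 * g_1 = 0.74 * -4.69 = -3.4706
lambda_2 * g_2 = 6.54 * -1.58 = -10.3332
Total violation = 3.4706 + 10.3332 = 13.8038


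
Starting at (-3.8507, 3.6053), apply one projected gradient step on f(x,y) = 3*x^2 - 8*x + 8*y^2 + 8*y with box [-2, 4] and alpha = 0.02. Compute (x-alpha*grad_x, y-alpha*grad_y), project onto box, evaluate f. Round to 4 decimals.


Step 1: Compute gradient at (-3.8507, 3.6053).
grad_x = 2*3*-3.8507 - 8 = -31.1042
grad_y = 2*8*3.6053 + 8 = 65.6848
Step 2: Gradient step.
x_raw = -3.8507 - 0.02*-31.1042 = -3.2286
y_raw = 3.6053 - 0.02*65.6848 = 2.2916
Step 3: Project onto [-2, 4].
x_proj = clip(-3.2286) = -2.0
y_proj = clip(2.2916) = 2.2916
Step 4: Evaluate f.
f(-2.0, 2.2916) = 88.3444


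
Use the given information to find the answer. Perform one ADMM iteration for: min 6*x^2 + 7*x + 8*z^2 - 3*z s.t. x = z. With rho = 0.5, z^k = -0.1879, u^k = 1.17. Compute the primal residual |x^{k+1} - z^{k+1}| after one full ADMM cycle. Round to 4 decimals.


ADMM iteration with rho = 0.5, z^k = -0.1879, u^k = 1.17
Step 1: x-update.
Minimize 6*x^2 + 7*x + (0.5/2)*(x + 0.1879 + 1.17)^2
FOC: (2*6 + 0.5)*x = -7 + 0.5*(-0.1879 - 1.17)
x^{k+1} = -0.6143
Step 2: z-update.
Minimize 8*z^2 - 3*z + (0.5/2)*(-0.6143 - z + 1.17)^2
FOC: (2*8 + 0.5)*z = 3 + 0.5*(-0.6143 + 1.17)
z^{k+1} = 0.1987
Step 3: u-update.
u^{k+1} = 1.17 - 0.6143 - 0.1987 = 0.357
Step 4: Primal residual = |-0.6143 - 0.1987| = 0.813


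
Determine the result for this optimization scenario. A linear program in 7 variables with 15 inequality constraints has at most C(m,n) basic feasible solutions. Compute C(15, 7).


Each vertex corresponds to some choice of n active constraints out of m, so the number of vertices is at most C(m, n) = m! / (n!(m-n)!).
m = 15, n = 7
Numerator: 15 * 14 * 13 * 12 * 11 * 10 * 9
Denominator: 7! = 5040
C(15, 7) = 6435


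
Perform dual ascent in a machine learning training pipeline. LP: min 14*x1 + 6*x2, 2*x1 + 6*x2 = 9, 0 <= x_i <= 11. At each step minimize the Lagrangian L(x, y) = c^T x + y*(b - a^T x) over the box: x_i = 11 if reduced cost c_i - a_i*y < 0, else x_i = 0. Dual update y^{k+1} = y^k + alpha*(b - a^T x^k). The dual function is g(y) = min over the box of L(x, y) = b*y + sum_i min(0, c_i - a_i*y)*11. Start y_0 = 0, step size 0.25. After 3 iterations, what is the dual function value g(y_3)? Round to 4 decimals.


Dual ascent for LP: min 14*x1 + 6*x2, 2*x1 + 6*x2 = 9, 0 <= x_i <= 11
Step 1: y^k = 0.0, reduced costs: (14.0, 6.0)
  x^k = (0.0, 0.0), subgradient = b - a^T x = 9.0
  y^{k+1} = 0.0 + 0.25*9.0 = 2.25
Step 2: y^k = 2.25, reduced costs: (9.5, -7.5)
  x^k = (0.0, 11.0), subgradient = b - a^T x = -57.0
  y^{k+1} = 2.25 + 0.25*-57.0 = -12.0
Step 3: y^k = -12.0, reduced costs: (38.0, 78.0)
  x^k = (0.0, 0.0), subgradient = b - a^T x = 9.0
  y^{k+1} = -12.0 + 0.25*9.0 = -9.75
Dual objective at y_3 = -9.75: reduced costs (33.5, 64.5), box minimizer x = (0.0, 0.0)
g(y_3) = b*y + (c1 - a1*y)*x1 + (c2 - a2*y)*x2 = 9*(-9.75) + 33.5*0.0 + 64.5*0.0 = -87.75 + 0.0 + 0.0 = -87.75


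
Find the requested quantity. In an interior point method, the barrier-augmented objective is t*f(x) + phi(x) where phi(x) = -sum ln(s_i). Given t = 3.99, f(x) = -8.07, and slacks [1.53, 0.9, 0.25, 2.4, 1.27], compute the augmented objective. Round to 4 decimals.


Step 1: Compute log-barrier.
ln values: [0.4253, -0.1054, -1.3863, 0.8755, 0.239]
phi = -(0.4253 - 0.1054 - 1.3863 + 0.8755 + 0.239) = -0.0481
Step 2: Compute augmented objective.
t*f(x) = 3.99*-8.07 = -32.1993
Total = -32.1993 - 0.0481 = -32.2474


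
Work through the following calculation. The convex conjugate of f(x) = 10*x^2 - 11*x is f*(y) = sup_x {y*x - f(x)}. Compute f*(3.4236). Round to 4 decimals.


f*(y) = sup_x {y*x - a*x^2 - b*x} = sup_x {(y-b)*x - a*x^2}
FOC: (y - b) - 2a*x = 0 => x* = (y - b)/(2a)
x* = (3.4236 + 11)/(2*10) = 0.7212
f*(3.4236) = (y-b)^2/(4a) = (3.4236 + 11)^2/(4*10)
= 208.0402/40 = 5.201


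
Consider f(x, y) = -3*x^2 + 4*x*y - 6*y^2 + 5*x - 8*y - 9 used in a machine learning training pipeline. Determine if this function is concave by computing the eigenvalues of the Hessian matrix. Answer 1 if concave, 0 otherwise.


The Hessian of f(x,y) = -3*x^2 + 4*x*y - 6*y^2 + 5*x - 8*y - 9 is:
H = [[-6, 4], [4, -12]]
Trace = -6 - 12 = -18
Determinant = -6*-12 - (4)^2 = 56
Discriminant = (-18)^2 - 4*56 = 100.0
Eigenvalues: lambda_1 = -14.0, lambda_2 = -4.0
The function is concave.

1


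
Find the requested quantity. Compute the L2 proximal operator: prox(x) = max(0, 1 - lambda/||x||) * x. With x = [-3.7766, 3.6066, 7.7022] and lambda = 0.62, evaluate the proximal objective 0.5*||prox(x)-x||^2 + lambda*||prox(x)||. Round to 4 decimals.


Step 1: Compute ||x||.
||x|| = 9.3056
Step 2: Compute scaling factor.
scale = max(0, 1 - 0.62/9.3056) = 0.9334
Step 3: prox(x) = [-3.525, 3.3663, 7.189]
||prox(x)|| = 8.6856
Step 4: Proximal objective.
0.5*||prox-x||^2 = 0.1922
lambda*||prox|| = 5.3851
Total = 5.5773


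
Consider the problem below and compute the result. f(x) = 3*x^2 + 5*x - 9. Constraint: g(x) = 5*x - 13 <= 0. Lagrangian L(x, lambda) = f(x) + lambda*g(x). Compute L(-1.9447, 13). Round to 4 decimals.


Step 1: Evaluate f(x).
f(-1.9447) = 3*(-1.9447)^2 + 5*(-1.9447) - 9 = -7.3779
Step 2: Evaluate g(x).
g(-1.9447) = 5*-1.9447 - 13 = -22.7235
Step 3: Compute Lagrangian.
L = -7.3779 + 13*-22.7235 = -302.7834


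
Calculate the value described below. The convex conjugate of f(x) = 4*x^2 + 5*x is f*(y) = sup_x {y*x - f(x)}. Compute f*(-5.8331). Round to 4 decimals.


f*(y) = sup_x {y*x - a*x^2 - b*x} = sup_x {(y-b)*x - a*x^2}
FOC: (y - b) - 2a*x = 0 => x* = (y - b)/(2a)
x* = (-5.8331 - 5)/(2*4) = -1.3541
f*(-5.8331) = (y-b)^2/(4a) = (-5.8331 - 5)^2/(4*4)
= 117.3561/16 = 7.3348


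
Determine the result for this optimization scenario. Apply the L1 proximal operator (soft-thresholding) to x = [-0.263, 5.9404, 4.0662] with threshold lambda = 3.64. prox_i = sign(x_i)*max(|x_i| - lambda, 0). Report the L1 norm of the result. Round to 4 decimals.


Soft-thresholding with lambda = 3.64:
prox(-0.263) = sign(-0.263)*max(|-0.263| - 3.64, 0) = 0.0
prox(5.9404) = sign(5.9404)*max(|5.9404| - 3.64, 0) = 2.3004
prox(4.0662) = sign(4.0662)*max(|4.0662| - 3.64, 0) = 0.4262
prox(x) = [0.0, 2.3004, 0.4262]
||prox(x)||_1 = 0.0 + 2.3004 + 0.4262 = 2.7266


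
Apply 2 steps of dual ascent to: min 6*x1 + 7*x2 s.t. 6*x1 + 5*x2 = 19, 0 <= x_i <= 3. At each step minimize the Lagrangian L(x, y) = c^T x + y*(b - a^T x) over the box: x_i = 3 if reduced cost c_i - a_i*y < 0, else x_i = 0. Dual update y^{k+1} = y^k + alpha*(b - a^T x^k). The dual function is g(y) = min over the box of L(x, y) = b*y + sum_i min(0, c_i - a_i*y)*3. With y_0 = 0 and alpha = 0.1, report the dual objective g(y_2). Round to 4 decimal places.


Dual ascent for LP: min 6*x1 + 7*x2, 6*x1 + 5*x2 = 19, 0 <= x_i <= 3
Step 1: y^k = 0.0, reduced costs: (6.0, 7.0)
  x^k = (0.0, 0.0), subgradient = b - a^T x = 19.0
  y^{k+1} = 0.0 + 0.1*19.0 = 1.9
Step 2: y^k = 1.9, reduced costs: (-5.4, -2.5)
  x^k = (3.0, 3.0), subgradient = b - a^T x = -14.0
  y^{k+1} = 1.9 + 0.1*-14.0 = 0.5
Dual objective at y_2 = 0.5: reduced costs (3.0, 4.5), box minimizer x = (0.0, 0.0)
g(y_2) = b*y + (c1 - a1*y)*x1 + (c2 - a2*y)*x2 = 19*0.5 + 3.0*0.0 + 4.5*0.0 = 9.5 + 0.0 + 0.0 = 9.5


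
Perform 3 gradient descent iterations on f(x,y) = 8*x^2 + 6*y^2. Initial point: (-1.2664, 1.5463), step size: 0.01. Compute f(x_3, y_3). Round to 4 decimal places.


Gradient descent on f(x,y) = 8*x^2 + 6*y^2.
Starting point: (-1.2664, 1.5463), alpha = 0.01
Step 1: grad_x = 2*8*-1.2664 = -20.2624, grad_y = 2*6*1.5463 = 18.5556
  x_1 = -1.2664 - 0.01*-20.2624 = -1.0638
  y_1 = 1.5463 - 0.01*18.5556 = 1.3607
Step 2: grad_x = 2*8*-1.0638 = -17.0204, grad_y = 2*6*1.3607 = 16.3289
  x_2 = -1.0638 - 0.01*-17.0204 = -0.8936
  y_2 = 1.3607 - 0.01*16.3289 = 1.1975
Step 3: grad_x = 2*8*-0.8936 = -14.2971, grad_y = 2*6*1.1975 = 14.3695
  x_3 = -0.8936 - 0.01*-14.2971 = -0.7506
  y_3 = 1.1975 - 0.01*14.3695 = 1.0538
f(-0.7506, 1.0538) = 8*(-0.7506)^2 + 6*1.0538^2 = 11.1697


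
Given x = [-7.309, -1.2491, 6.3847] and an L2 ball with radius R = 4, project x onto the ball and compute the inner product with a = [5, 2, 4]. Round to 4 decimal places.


Step 1: Compute ||x|| (intermediates to 6 decimals).
||x|| = sqrt((-7.309)^2 + (-1.2491)^2 + 6.3847^2) = 9.784995
Step 2: Project.
Since ||x|| > R, scale = R/||x|| = 4/9.784995 = 0.408789, proj(x) = scale * x
proj(x) = [-2.987839, -0.510618, 2.609995]
Step 3: Dot product.
a^T * proj(x) = 5*(-2.987839) + 2*(-0.510618) + 4*2.609995 = -5.5205


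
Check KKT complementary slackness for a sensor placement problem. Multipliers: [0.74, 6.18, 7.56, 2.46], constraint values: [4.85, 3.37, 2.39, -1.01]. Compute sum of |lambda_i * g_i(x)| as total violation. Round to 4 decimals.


KKT complementary slackness check:
lambda_1 * g_1 = 0.74 * 4.85 = 3.589
lambda_2 * g_2 = 6.18 * 3.37 = 20.8266
lambda_3 * g_3 = 7.56 * 2.39 = 18.0684
lambda_4 * g_4 = 2.46 * -1.01 = -2.4846
Total violation = 3.589 + 20.8266 + 18.0684 + 2.4846 = 44.9686


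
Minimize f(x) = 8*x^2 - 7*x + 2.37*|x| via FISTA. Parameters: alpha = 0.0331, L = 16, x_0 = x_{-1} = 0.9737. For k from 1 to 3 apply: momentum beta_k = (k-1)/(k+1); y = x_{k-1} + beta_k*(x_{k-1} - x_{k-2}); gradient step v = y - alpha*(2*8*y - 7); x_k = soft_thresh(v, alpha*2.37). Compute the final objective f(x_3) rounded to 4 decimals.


FISTA on f(x) = 8*x^2 - 7*x + 2.37*|x|
L = 16, alpha = 0.0331
Iteration 1: beta = 0.0, y = 0.9737 + 0.0*(0.9737 - 0.9737) = 0.9737
  grad(y) = 8.5792, v = y - alpha*grad = 0.6897
  prox(v) = soft_thresh(0.6897, 0.0784) = 0.6113
Iteration 2: beta = 0.3333, y = 0.6113 + 0.3333*(0.6113 - 0.9737) = 0.4905
  grad(y) = 0.8476, v = y - alpha*grad = 0.4624
  prox(v) = soft_thresh(0.4624, 0.0784) = 0.384
Iteration 3: beta = 0.5, y = 0.384 + 0.5*(0.384 - 0.6113) = 0.2703
  grad(y) = -2.6749, v = y - alpha*grad = 0.3589
  prox(v) = soft_thresh(0.3589, 0.0784) = 0.2804
f(x_3) = 8*0.2804^2 - 7*0.2804 + 2.37*|0.2804| = -0.6693


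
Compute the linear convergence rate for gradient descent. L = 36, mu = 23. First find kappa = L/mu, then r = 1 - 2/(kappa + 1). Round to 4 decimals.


Step 1: Compute the condition number.
kappa = L/mu = 36/23 = 1.5652
Step 2: Compute the convergence rate.
r = 1 - 2/(kappa + 1) = 1 - 2*mu/(L + mu) = (L - mu)/(L + mu) = 13/59 = 0.2203


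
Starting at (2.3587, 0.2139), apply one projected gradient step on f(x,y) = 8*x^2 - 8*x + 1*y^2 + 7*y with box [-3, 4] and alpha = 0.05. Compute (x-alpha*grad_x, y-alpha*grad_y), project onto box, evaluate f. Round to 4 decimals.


Step 1: Compute gradient at (2.3587, 0.2139).
grad_x = 2*8*2.3587 - 8 = 29.7392
grad_y = 2*1*0.2139 + 7 = 7.4278
Step 2: Gradient step.
x_raw = 2.3587 - 0.05*29.7392 = 0.8717
y_raw = 0.2139 - 0.05*7.4278 = -0.1575
Step 3: Project onto [-3, 4].
x_proj = clip(0.8717) = 0.8717
y_proj = clip(-0.1575) = -0.1575
Step 4: Evaluate f.
f(0.8717, -0.1575) = -1.9721


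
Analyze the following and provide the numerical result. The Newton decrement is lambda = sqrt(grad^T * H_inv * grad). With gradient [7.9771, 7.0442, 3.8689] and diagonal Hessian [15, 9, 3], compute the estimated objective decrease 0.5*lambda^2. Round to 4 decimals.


Step 1: H is diagonal, so H^(-1) * g = [0.5318, 0.7827, 1.2896].
Step 2: g^T H^(-1) g = sum_i g_i^2 / H_ii
  = (7.9771)^2/15 + (7.0442)^2/9 + (3.8689)^2/3
  = 4.2423 + 5.5134 + 4.9895 = 14.7452
Step 3: Objective decrease = 0.5 * g^T H^(-1) g = 7.3726


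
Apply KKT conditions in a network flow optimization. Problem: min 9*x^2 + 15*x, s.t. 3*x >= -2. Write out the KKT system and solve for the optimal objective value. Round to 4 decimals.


Step 1: Try lambda = 0 (constraint inactive).
x_unc = -15/(2*9) = -0.8333
Check: 3*-0.8333 = -2.4999 < -2 -- violated!
Step 2: Constraint must be active: 3*x = -2
x* = -2/3 = -0.6667 (rounded; the exact value -2/3 is used below)
lambda = (2*9*(-2/3) + 15)/3 = 1.0
Step 3: Compute optimal value.
f(x*) = 9*(-2/3)^2 + 15*(-2/3) = -6.0


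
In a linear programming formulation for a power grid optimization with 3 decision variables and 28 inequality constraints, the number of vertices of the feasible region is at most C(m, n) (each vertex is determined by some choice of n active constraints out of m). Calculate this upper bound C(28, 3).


Each vertex corresponds to some choice of n active constraints out of m, so the number of vertices is at most C(m, n) = m! / (n!(m-n)!).
m = 28, n = 3
Numerator: 28 * 27 * 26
Denominator: 3! = 6
C(28, 3) = 3276


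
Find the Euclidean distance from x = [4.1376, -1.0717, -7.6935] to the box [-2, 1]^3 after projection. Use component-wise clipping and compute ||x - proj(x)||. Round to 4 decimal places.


Project each component onto [-2, 1].
clip(4.1376) = 1.0, clip(-1.0717) = -1.0717, clip(-7.6935) = -2.0
Projection = [1.0, -1.0717, -2.0]
Squared diffs: [9.8445, 0.0, 32.4159]
Distance = sqrt(42.2604) = 6.5008


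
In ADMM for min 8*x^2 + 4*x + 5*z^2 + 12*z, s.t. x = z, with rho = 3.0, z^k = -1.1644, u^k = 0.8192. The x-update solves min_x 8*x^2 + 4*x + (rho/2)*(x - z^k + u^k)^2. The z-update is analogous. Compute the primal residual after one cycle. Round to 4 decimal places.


ADMM iteration with rho = 3.0, z^k = -1.1644, u^k = 0.8192
Step 1: x-update.
Minimize 8*x^2 + 4*x + (3.0/2)*(x + 1.1644 + 0.8192)^2
FOC: (2*8 + 3.0)*x = -4 + 3.0*(-1.1644 - 0.8192)
x^{k+1} = -0.5237
Step 2: z-update.
Minimize 5*z^2 + 12*z + (3.0/2)*(-0.5237 - z + 0.8192)^2
FOC: (2*5 + 3.0)*z = -12 + 3.0*(-0.5237 + 0.8192)
z^{k+1} = -0.8549
Step 3: u-update.
u^{k+1} = 0.8192 - 0.5237 + 0.8549 = 1.1504
Step 4: Primal residual = |-0.5237 + 0.8549| = 0.3312


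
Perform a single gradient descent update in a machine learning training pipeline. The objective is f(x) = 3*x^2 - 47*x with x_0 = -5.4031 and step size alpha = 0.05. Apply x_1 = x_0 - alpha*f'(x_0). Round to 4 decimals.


We compute the gradient at x_0 and apply the update.
f'(x) = 6*x - 47
f'(-5.4031) = 6*-5.4031 - 47 = -79.4186
x_1 = -5.4031 - 0.05*-79.4186 = -1.4322


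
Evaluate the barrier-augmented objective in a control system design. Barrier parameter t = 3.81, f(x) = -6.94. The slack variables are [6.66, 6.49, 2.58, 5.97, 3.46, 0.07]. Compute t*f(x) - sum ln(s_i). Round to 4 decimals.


Step 1: Compute log-barrier.
ln values: [1.8961, 1.8703, 0.9478, 1.7867, 1.2413, -2.6593]
phi = -(1.8961 + 1.8703 + 0.9478 + 1.7867 + 1.2413 - 2.6593) = -5.0829
Step 2: Compute augmented objective.
t*f(x) = 3.81*-6.94 = -26.4414
Total = -26.4414 - 5.0829 = -31.5243


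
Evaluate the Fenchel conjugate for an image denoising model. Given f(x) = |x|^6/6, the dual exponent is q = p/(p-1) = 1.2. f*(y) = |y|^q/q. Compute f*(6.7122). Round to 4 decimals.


The conjugate exponent q satisfies 1/p + 1/q = 1.
p = 6, so q = 6/(6 - 1) = 1.2
|y|^q = 6.7122^1.2 = 9.8229
f*(6.7122) = 9.8229 / 1.2 = 8.1857


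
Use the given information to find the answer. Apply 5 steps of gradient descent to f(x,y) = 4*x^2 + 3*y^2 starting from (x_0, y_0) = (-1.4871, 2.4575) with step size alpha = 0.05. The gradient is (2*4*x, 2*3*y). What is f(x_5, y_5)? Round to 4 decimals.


Gradient descent on f(x,y) = 4*x^2 + 3*y^2.
Starting point: (-1.4871, 2.4575), alpha = 0.05
Step 1: grad_x = 2*4*-1.4871 = -11.8968, grad_y = 2*3*2.4575 = 14.745
  x_1 = -1.4871 - 0.05*-11.8968 = -0.8923
  y_1 = 2.4575 - 0.05*14.745 = 1.7203
Step 2: grad_x = 2*4*-0.8923 = -7.1381, grad_y = 2*3*1.7203 = 10.3215
  x_2 = -0.8923 - 0.05*-7.1381 = -0.5354
  y_2 = 1.7203 - 0.05*10.3215 = 1.2042
Step 3: grad_x = 2*4*-0.5354 = -4.2828, grad_y = 2*3*1.2042 = 7.2251
  x_3 = -0.5354 - 0.05*-4.2828 = -0.3212
  y_3 = 1.2042 - 0.05*7.2251 = 0.8429
Step 4: grad_x = 2*4*-0.3212 = -2.5697, grad_y = 2*3*0.8429 = 5.0575
  x_4 = -0.3212 - 0.05*-2.5697 = -0.1927
  y_4 = 0.8429 - 0.05*5.0575 = 0.59
Step 5: grad_x = 2*4*-0.1927 = -1.5418, grad_y = 2*3*0.59 = 3.5403
  x_5 = -0.1927 - 0.05*-1.5418 = -0.1156
  y_5 = 0.59 - 0.05*3.5403 = 0.413
f(-0.1156, 0.413) = 4*(-0.1156)^2 + 3*0.413^2 = 0.5653


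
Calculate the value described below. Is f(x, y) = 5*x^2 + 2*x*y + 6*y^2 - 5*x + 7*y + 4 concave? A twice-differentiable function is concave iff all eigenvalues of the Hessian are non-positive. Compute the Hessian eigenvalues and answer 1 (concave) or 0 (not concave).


The Hessian of f(x,y) = 5*x^2 + 2*x*y + 6*y^2 - 5*x + 7*y + 4 is:
H = [[10, 2], [2, 12]]
Trace = 10 + 12 = 22
Determinant = 10*12 - (2)^2 = 116
Discriminant = (22)^2 - 4*116 = 20.0
Eigenvalues: lambda_1 = 8.7639, lambda_2 = 13.2361
The function is not concave.

0


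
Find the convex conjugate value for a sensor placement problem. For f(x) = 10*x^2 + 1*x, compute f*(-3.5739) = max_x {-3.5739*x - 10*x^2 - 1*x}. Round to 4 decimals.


f*(y) = sup_x {y*x - a*x^2 - b*x} = sup_x {(y-b)*x - a*x^2}
FOC: (y - b) - 2a*x = 0 => x* = (y - b)/(2a)
x* = (-3.5739 - 1)/(2*10) = -0.2287
f*(-3.5739) = (y-b)^2/(4a) = (-3.5739 - 1)^2/(4*10)
= 20.9206/40 = 0.523


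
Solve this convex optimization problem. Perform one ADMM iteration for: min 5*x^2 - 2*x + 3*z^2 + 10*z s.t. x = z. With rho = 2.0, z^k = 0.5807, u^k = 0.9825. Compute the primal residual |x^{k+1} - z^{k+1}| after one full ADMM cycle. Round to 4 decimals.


ADMM iteration with rho = 2.0, z^k = 0.5807, u^k = 0.9825
Step 1: x-update.
Minimize 5*x^2 - 2*x + (2.0/2)*(x - 0.5807 + 0.9825)^2
FOC: (2*5 + 2.0)*x = 2 + 2.0*(0.5807 - 0.9825)
x^{k+1} = 0.0997
Step 2: z-update.
Minimize 3*z^2 + 10*z + (2.0/2)*(0.0997 - z + 0.9825)^2
FOC: (2*3 + 2.0)*z = -10 + 2.0*(0.0997 + 0.9825)
z^{k+1} = -0.9795
Step 3: u-update.
u^{k+1} = 0.9825 + 0.0997 + 0.9795 = 2.0617
Step 4: Primal residual = |0.0997 + 0.9795| = 1.0792


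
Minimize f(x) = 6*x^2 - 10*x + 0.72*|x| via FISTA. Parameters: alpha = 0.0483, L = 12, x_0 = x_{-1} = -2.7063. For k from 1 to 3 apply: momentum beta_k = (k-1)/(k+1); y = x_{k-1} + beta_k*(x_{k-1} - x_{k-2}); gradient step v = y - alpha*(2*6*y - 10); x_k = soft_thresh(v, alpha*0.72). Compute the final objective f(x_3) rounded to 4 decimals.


FISTA on f(x) = 6*x^2 - 10*x + 0.72*|x|
L = 12, alpha = 0.0483
Iteration 1: beta = 0.0, y = -2.7063 + 0.0*(-2.7063 + 2.7063) = -2.7063
  grad(y) = -42.4756, v = y - alpha*grad = -0.6547
  prox(v) = soft_thresh(-0.6547, 0.0348) = -0.62
Iteration 2: beta = 0.3333, y = -0.62 + 0.3333*(-0.62 + 2.7063) = 0.0755
  grad(y) = -9.094, v = y - alpha*grad = 0.5147
  prox(v) = soft_thresh(0.5147, 0.0348) = 0.48
Iteration 3: beta = 0.5, y = 0.48 + 0.5*(0.48 + 0.62) = 1.0299
  grad(y) = 2.359, v = y - alpha*grad = 0.916
  prox(v) = soft_thresh(0.916, 0.0348) = 0.8812
f(x_3) = 6*0.8812^2 - 10*0.8812 + 0.72*|0.8812| = -3.5185


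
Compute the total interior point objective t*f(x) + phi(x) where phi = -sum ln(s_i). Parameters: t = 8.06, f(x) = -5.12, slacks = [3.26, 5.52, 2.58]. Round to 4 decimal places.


Step 1: Compute log-barrier.
ln values: [1.1817, 1.7084, 0.9478]
phi = -(1.1817 + 1.7084 + 0.9478) = -3.8379
Step 2: Compute augmented objective.
t*f(x) = 8.06*-5.12 = -41.2672
Total = -41.2672 - 3.8379 = -45.1051


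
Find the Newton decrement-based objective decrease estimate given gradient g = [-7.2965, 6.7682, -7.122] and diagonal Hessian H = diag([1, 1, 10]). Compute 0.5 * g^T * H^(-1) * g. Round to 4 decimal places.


Step 1: H is diagonal, so H^(-1) * g = [-7.2965, 6.7682, -0.7122].
Step 2: g^T H^(-1) g = sum_i g_i^2 / H_ii
  = (-7.2965)^2/1 + (6.7682)^2/1 + (-7.122)^2/10
  = 53.2389 + 45.8085 + 5.0723 = 104.1197
Step 3: Objective decrease = 0.5 * g^T H^(-1) g = 52.0599


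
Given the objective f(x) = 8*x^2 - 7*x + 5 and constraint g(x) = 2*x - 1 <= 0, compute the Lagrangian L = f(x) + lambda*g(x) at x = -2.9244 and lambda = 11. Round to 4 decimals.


Step 1: Evaluate f(x).
f(-2.9244) = 8*(-2.9244)^2 - 7*(-2.9244) + 5 = 93.8877
Step 2: Evaluate g(x).
g(-2.9244) = 2*-2.9244 - 1 = -6.8488
Step 3: Compute Lagrangian.
L = 93.8877 + 11*-6.8488 = 18.5509


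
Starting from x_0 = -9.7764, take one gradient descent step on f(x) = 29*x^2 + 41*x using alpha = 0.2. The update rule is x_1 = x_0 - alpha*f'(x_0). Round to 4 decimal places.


We compute the gradient at x_0 and apply the update.
f'(x) = 58*x + 41
f'(-9.7764) = 58*-9.7764 + 41 = -526.0312
x_1 = -9.7764 - 0.2*-526.0312 = 95.4298


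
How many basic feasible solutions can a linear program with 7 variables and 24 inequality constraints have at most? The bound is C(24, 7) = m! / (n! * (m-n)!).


Each vertex corresponds to some choice of n active constraints out of m, so the number of vertices is at most C(m, n) = m! / (n!(m-n)!).
m = 24, n = 7
Numerator: 24 * 23 * 22 * 21 * 20 * 19 * 18
Denominator: 7! = 5040
C(24, 7) = 346104


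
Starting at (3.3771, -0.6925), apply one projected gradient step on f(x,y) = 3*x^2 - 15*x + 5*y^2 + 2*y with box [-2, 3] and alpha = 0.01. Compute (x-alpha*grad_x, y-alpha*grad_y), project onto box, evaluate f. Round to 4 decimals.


Step 1: Compute gradient at (3.3771, -0.6925).
grad_x = 2*3*3.3771 - 15 = 5.2626
grad_y = 2*5*-0.6925 + 2 = -4.925
Step 2: Gradient step.
x_raw = 3.3771 - 0.01*5.2626 = 3.3245
y_raw = -0.6925 - 0.01*-4.925 = -0.6433
Step 3: Project onto [-2, 3].
x_proj = clip(3.3245) = 3.0
y_proj = clip(-0.6433) = -0.6433
Step 4: Evaluate f.
f(3.0, -0.6433) = -17.2176


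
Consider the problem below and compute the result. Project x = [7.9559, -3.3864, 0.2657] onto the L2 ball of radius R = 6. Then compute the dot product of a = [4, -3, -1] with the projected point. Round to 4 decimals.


Step 1: Compute ||x|| (intermediates to 6 decimals).
||x|| = sqrt(7.9559^2 + (-3.3864)^2 + 0.2657^2) = 8.650702
Step 2: Project.
Since ||x|| > R, scale = R/||x|| = 6/8.650702 = 0.693585, proj(x) = scale * x
proj(x) = [5.518093, -2.348756, 0.184286]
Step 3: Dot product.
a^T * proj(x) = 4*5.518093 - 3*(-2.348756) - 1*0.184286 = 28.9344


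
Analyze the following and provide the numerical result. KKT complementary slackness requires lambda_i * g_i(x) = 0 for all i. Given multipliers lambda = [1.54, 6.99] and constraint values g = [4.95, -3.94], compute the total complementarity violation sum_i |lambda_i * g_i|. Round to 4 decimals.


KKT complementary slackness check:
lambda_1 * g_1 = 1.54 * 4.95 = 7.623
lambda_2 * g_2 = 6.99 * -3.94 = -27.5406
Total violation = 7.623 + 27.5406 = 35.1636


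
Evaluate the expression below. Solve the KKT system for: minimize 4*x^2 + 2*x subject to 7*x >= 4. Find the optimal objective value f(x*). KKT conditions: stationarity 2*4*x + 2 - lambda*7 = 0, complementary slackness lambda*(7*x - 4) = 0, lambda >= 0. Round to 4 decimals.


Step 1: Try lambda = 0 (constraint inactive).
x_unc = -2/(2*4) = -0.25
Check: 7*-0.25 = -1.75 < 4 -- violated!
Step 2: Constraint must be active: 7*x = 4
x* = 4/7 = 0.5714 (rounded; the exact value 4/7 is used below)
lambda = (2*4*(4/7) + 2)/7 = 0.9388
Step 3: Compute optimal value.
f(x*) = 4*(4/7)^2 + 2*(4/7) = 2.449


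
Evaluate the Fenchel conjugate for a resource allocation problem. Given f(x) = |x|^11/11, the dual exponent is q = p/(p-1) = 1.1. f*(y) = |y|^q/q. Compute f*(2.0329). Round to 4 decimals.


The conjugate exponent q satisfies 1/p + 1/q = 1.
p = 11, so q = 11/(11 - 1) = 1.1
|y|^q = 2.0329^1.1 = 2.1824
f*(2.0329) = 2.1824 / 1.1 = 1.984


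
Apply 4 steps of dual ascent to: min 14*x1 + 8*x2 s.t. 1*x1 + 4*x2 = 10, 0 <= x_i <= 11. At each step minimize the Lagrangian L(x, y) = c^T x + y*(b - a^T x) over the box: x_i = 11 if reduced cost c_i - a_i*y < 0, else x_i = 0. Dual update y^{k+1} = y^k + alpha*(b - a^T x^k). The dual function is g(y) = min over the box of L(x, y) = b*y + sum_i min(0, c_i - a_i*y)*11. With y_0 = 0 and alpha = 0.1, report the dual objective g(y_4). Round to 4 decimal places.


Dual ascent for LP: min 14*x1 + 8*x2, 1*x1 + 4*x2 = 10, 0 <= x_i <= 11
Step 1: y^k = 0.0, reduced costs: (14.0, 8.0)
  x^k = (0.0, 0.0), subgradient = b - a^T x = 10.0
  y^{k+1} = 0.0 + 0.1*10.0 = 1.0
Step 2: y^k = 1.0, reduced costs: (13.0, 4.0)
  x^k = (0.0, 0.0), subgradient = b - a^T x = 10.0
  y^{k+1} = 1.0 + 0.1*10.0 = 2.0
Step 3: y^k = 2.0, reduced costs: (12.0, 0.0)
  x^k = (0.0, 0.0), subgradient = b - a^T x = 10.0
  y^{k+1} = 2.0 + 0.1*10.0 = 3.0
Step 4: y^k = 3.0, reduced costs: (11.0, -4.0)
  x^k = (0.0, 11.0), subgradient = b - a^T x = -34.0
  y^{k+1} = 3.0 + 0.1*-34.0 = -0.4
Dual objective at y_4 = -0.4: reduced costs (14.4, 9.6), box minimizer x = (0.0, 0.0)
g(y_4) = b*y + (c1 - a1*y)*x1 + (c2 - a2*y)*x2 = 10*(-0.4) + 14.4*0.0 + 9.6*0.0 = -4.0 + 0.0 + 0.0 = -4.0


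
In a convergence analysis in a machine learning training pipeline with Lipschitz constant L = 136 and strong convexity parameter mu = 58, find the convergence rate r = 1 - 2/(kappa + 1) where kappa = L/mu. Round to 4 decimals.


Step 1: Compute the condition number.
kappa = L/mu = 136/58 = 2.3448
Step 2: Compute the convergence rate.
r = 1 - 2/(kappa + 1) = 1 - 2*mu/(L + mu) = (L - mu)/(L + mu) = 78/194 = 0.4021


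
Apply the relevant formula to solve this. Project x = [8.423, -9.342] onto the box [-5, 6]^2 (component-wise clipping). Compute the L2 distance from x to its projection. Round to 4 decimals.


Project each component onto [-5, 6].
clip(8.423) = 6.0, clip(-9.342) = -5.0
Projection = [6.0, -5.0]
Squared diffs: [5.8709, 18.853]
Distance = sqrt(24.7239) = 4.9723


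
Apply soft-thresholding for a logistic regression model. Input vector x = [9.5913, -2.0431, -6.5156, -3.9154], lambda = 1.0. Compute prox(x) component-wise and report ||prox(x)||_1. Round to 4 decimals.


Soft-thresholding with lambda = 1.0:
prox(9.5913) = sign(9.5913)*max(|9.5913| - 1.0, 0) = 8.5913
prox(-2.0431) = sign(-2.0431)*max(|-2.0431| - 1.0, 0) = -1.0431
prox(-6.5156) = sign(-6.5156)*max(|-6.5156| - 1.0, 0) = -5.5156
prox(-3.9154) = sign(-3.9154)*max(|-3.9154| - 1.0, 0) = -2.9154
prox(x) = [8.5913, -1.0431, -5.5156, -2.9154]
||prox(x)||_1 = 8.5913 + 1.0431 + 5.5156 + 2.9154 = 18.0654
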